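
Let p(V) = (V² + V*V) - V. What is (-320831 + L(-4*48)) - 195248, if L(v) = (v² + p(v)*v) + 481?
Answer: -14671374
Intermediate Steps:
p(V) = -V + 2*V² (p(V) = (V² + V²) - V = 2*V² - V = -V + 2*V²)
L(v) = 481 + v² + v²*(-1 + 2*v) (L(v) = (v² + (v*(-1 + 2*v))*v) + 481 = (v² + v²*(-1 + 2*v)) + 481 = 481 + v² + v²*(-1 + 2*v))
(-320831 + L(-4*48)) - 195248 = (-320831 + (481 + 2*(-4*48)³)) - 195248 = (-320831 + (481 + 2*(-192)³)) - 195248 = (-320831 + (481 + 2*(-7077888))) - 195248 = (-320831 + (481 - 14155776)) - 195248 = (-320831 - 14155295) - 195248 = -14476126 - 195248 = -14671374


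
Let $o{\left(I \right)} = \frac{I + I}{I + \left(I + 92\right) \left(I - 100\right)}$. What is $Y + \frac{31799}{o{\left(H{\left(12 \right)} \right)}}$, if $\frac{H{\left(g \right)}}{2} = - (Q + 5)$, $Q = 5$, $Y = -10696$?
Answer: $\frac{13747575}{2} \approx 6.8738 \cdot 10^{6}$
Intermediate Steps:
$H{\left(g \right)} = -20$ ($H{\left(g \right)} = 2 \left(- (5 + 5)\right) = 2 \left(\left(-1\right) 10\right) = 2 \left(-10\right) = -20$)
$o{\left(I \right)} = \frac{2 I}{I + \left(-100 + I\right) \left(92 + I\right)}$ ($o{\left(I \right)} = \frac{2 I}{I + \left(92 + I\right) \left(-100 + I\right)} = \frac{2 I}{I + \left(-100 + I\right) \left(92 + I\right)}$)
$Y + \frac{31799}{o{\left(H{\left(12 \right)} \right)}} = -10696 + \frac{31799}{2 \left(-20\right) \frac{1}{-9200 + \left(-20\right)^{2} - -140}} = -10696 + \frac{31799}{2 \left(-20\right) \frac{1}{-9200 + 400 + 140}} = -10696 + \frac{31799}{2 \left(-20\right) \frac{1}{-8660}} = -10696 + \frac{31799}{2 \left(-20\right) \left(- \frac{1}{8660}\right)} = -10696 + \frac{31799}{\frac{2}{433}} = -10696 + 31799 \cdot \frac{433}{2} = -10696 + \frac{13768967}{2} = \frac{13747575}{2}$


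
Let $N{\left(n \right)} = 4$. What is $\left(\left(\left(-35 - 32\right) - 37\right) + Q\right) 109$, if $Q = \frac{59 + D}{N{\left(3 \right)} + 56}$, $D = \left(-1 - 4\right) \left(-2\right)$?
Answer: $- \frac{224213}{20} \approx -11211.0$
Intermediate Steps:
$D = 10$ ($D = \left(-5\right) \left(-2\right) = 10$)
$Q = \frac{23}{20}$ ($Q = \frac{59 + 10}{4 + 56} = \frac{69}{60} = 69 \cdot \frac{1}{60} = \frac{23}{20} \approx 1.15$)
$\left(\left(\left(-35 - 32\right) - 37\right) + Q\right) 109 = \left(\left(\left(-35 - 32\right) - 37\right) + \frac{23}{20}\right) 109 = \left(\left(-67 - 37\right) + \frac{23}{20}\right) 109 = \left(-104 + \frac{23}{20}\right) 109 = \left(- \frac{2057}{20}\right) 109 = - \frac{224213}{20}$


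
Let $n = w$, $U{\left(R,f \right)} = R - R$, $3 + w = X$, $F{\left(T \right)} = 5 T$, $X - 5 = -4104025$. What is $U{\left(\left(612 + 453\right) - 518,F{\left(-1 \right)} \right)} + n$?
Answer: $-4104023$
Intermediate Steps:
$X = -4104020$ ($X = 5 - 4104025 = -4104020$)
$w = -4104023$ ($w = -3 - 4104020 = -4104023$)
$U{\left(R,f \right)} = 0$
$n = -4104023$
$U{\left(\left(612 + 453\right) - 518,F{\left(-1 \right)} \right)} + n = 0 - 4104023 = -4104023$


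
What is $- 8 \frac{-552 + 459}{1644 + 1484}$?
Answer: $\frac{93}{391} \approx 0.23785$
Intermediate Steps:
$- 8 \frac{-552 + 459}{1644 + 1484} = - 8 \left(- \frac{93}{3128}\right) = - 8 \left(\left(-93\right) \frac{1}{3128}\right) = \left(-8\right) \left(- \frac{93}{3128}\right) = \frac{93}{391}$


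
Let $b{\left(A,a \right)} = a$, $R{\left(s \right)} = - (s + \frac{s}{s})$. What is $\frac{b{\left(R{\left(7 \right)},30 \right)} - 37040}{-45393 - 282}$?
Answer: $\frac{7402}{9135} \approx 0.81029$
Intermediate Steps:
$R{\left(s \right)} = -1 - s$ ($R{\left(s \right)} = - (s + 1) = - (1 + s) = -1 - s$)
$\frac{b{\left(R{\left(7 \right)},30 \right)} - 37040}{-45393 - 282} = \frac{30 - 37040}{-45393 - 282} = - \frac{37010}{-45675} = \left(-37010\right) \left(- \frac{1}{45675}\right) = \frac{7402}{9135}$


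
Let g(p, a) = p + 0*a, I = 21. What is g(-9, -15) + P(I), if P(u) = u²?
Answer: 432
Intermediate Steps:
g(p, a) = p (g(p, a) = p + 0 = p)
g(-9, -15) + P(I) = -9 + 21² = -9 + 441 = 432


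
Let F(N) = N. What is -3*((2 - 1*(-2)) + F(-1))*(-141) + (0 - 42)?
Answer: 1227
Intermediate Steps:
-3*((2 - 1*(-2)) + F(-1))*(-141) + (0 - 42) = -3*((2 - 1*(-2)) - 1)*(-141) + (0 - 42) = -3*((2 + 2) - 1)*(-141) - 42 = -3*(4 - 1)*(-141) - 42 = -3*3*(-141) - 42 = -9*(-141) - 42 = 1269 - 42 = 1227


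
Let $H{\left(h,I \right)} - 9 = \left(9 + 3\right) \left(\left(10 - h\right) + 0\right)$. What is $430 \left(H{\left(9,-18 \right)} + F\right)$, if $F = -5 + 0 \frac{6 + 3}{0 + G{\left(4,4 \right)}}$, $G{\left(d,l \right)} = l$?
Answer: $6880$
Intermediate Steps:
$H{\left(h,I \right)} = 129 - 12 h$ ($H{\left(h,I \right)} = 9 + \left(9 + 3\right) \left(\left(10 - h\right) + 0\right) = 9 + 12 \left(10 - h\right) = 9 - \left(-120 + 12 h\right) = 129 - 12 h$)
$F = -5$ ($F = -5 + 0 \frac{6 + 3}{0 + 4} = -5 + 0 \cdot \frac{9}{4} = -5 + 0 = -5$)
$430 \left(H{\left(9,-18 \right)} + F\right) = 430 \left(\left(129 - 108\right) - 5\right) = 430 \left(21 - 5\right) = 430 \cdot 16 = 6880$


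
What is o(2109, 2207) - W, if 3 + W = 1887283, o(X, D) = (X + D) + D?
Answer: -1880757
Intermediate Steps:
o(X, D) = X + 2*D (o(X, D) = (D + X) + D = X + 2*D)
W = 1887280 (W = -3 + 1887283 = 1887280)
o(2109, 2207) - W = (2109 + 2*2207) - 1*1887280 = (2109 + 4414) - 1887280 = 6523 - 1887280 = -1880757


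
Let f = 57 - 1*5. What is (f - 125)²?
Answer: 5329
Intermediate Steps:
f = 52 (f = 57 - 5 = 52)
(f - 125)² = (52 - 125)² = (-73)² = 5329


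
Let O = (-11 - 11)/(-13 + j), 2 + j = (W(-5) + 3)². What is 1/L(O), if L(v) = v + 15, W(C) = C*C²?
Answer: 14869/223013 ≈ 0.066673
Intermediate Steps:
W(C) = C³
j = 14882 (j = -2 + ((-5)³ + 3)² = -2 + (-125 + 3)² = -2 + (-122)² = -2 + 14884 = 14882)
O = -22/14869 (O = (-11 - 11)/(-13 + 14882) = -22/14869 ≈ -0.0014796)
L(v) = 15 + v
1/L(O) = 1/(15 - 22/14869) = 1/(223013/14869) = 14869/223013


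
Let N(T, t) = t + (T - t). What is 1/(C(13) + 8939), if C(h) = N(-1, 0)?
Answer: 1/8938 ≈ 0.00011188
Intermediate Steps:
N(T, t) = T
C(h) = -1
1/(C(13) + 8939) = 1/(-1 + 8939) = 1/8938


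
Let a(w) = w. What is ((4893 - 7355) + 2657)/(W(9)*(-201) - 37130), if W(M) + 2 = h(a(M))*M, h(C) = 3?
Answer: -39/8431 ≈ -0.0046258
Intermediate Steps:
W(M) = -2 + 3*M
((4893 - 7355) + 2657)/(W(9)*(-201) - 37130) = ((4893 - 7355) + 2657)/((-2 + 3*9)*(-201) - 37130) = (-2462 + 2657)/((-2 + 27)*(-201) - 37130) = 195/(25*(-201) - 37130) = 195/(-5025 - 37130) = 195/(-42155) = 195*(-1/42155) = -39/8431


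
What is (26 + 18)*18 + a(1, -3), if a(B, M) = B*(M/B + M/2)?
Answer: 1575/2 ≈ 787.50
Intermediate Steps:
a(B, M) = B*(M/2 + M/B) (a(B, M) = B*(M/B + M*(½)) = B*(M/B + M/2) = B*(M/2 + M/B))
(26 + 18)*18 + a(1, -3) = (26 + 18)*18 + (½)*(-3)*(2 + 1) = 44*18 + (½)*(-3)*3 = 792 - 9/2 = 1575/2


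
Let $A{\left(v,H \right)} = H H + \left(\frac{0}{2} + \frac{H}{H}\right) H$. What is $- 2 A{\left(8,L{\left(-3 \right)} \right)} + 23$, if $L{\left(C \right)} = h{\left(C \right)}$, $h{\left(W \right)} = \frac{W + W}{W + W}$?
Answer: $19$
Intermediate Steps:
$h{\left(W \right)} = 1$ ($h{\left(W \right)} = \frac{2 W}{2 W} = 2 W \frac{1}{2 W} = 1$)
$L{\left(C \right)} = 1$
$A{\left(v,H \right)} = H + H^{2}$ ($A{\left(v,H \right)} = H^{2} + \left(0 \cdot \frac{1}{2} + 1\right) H = H^{2} + \left(0 + 1\right) H = H^{2} + 1 H = H^{2} + H = H + H^{2}$)
$- 2 A{\left(8,L{\left(-3 \right)} \right)} + 23 = - 2 \cdot 1 \left(1 + 1\right) + 23 = - 2 \cdot 1 \cdot 2 + 23 = \left(-2\right) 2 + 23 = -4 + 23 = 19$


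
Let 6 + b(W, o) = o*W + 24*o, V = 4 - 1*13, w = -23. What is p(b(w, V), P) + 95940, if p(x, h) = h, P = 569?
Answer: 96509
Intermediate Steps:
V = -9 (V = 4 - 13 = -9)
b(W, o) = -6 + 24*o + W*o (b(W, o) = -6 + (o*W + 24*o) = -6 + (W*o + 24*o) = -6 + (24*o + W*o) = -6 + 24*o + W*o)
p(b(w, V), P) + 95940 = 569 + 95940 = 96509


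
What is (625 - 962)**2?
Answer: 113569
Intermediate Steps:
(625 - 962)**2 = (-337)**2 = 113569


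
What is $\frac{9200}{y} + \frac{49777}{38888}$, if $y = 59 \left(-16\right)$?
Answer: $- \frac{19423757}{2294392} \approx -8.4658$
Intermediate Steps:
$y = -944$
$\frac{9200}{y} + \frac{49777}{38888} = \frac{9200}{-944} + \frac{49777}{38888} = 9200 \left(- \frac{1}{944}\right) + 49777 \cdot \frac{1}{38888} = - \frac{575}{59} + \frac{49777}{38888} = - \frac{19423757}{2294392}$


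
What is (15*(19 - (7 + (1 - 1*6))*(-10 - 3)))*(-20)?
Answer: -13500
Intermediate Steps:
(15*(19 - (7 + (1 - 1*6))*(-10 - 3)))*(-20) = (15*(19 - (7 + (1 - 6))*(-13)))*(-20) = (15*(19 - (7 - 5)*(-13)))*(-20) = (15*(19 - 2*(-13)))*(-20) = (15*(19 - 1*(-26)))*(-20) = (15*(19 + 26))*(-20) = (15*45)*(-20) = 675*(-20) = -13500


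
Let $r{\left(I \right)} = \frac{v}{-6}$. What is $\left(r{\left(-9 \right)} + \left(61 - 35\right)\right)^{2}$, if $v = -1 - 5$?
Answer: $729$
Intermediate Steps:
$v = -6$ ($v = -1 - 5 = -6$)
$r{\left(I \right)} = 1$ ($r{\left(I \right)} = - \frac{6}{-6} = \left(-6\right) \left(- \frac{1}{6}\right) = 1$)
$\left(r{\left(-9 \right)} + \left(61 - 35\right)\right)^{2} = \left(1 + \left(61 - 35\right)\right)^{2} = \left(1 + 26\right)^{2} = 27^{2} = 729$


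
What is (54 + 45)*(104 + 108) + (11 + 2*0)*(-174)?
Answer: 19074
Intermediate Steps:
(54 + 45)*(104 + 108) + (11 + 2*0)*(-174) = 99*212 + (11 + 0)*(-174) = 20988 + 11*(-174) = 20988 - 1914 = 19074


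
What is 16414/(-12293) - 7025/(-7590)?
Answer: -7644787/18660774 ≈ -0.40967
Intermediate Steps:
16414/(-12293) - 7025/(-7590) = 16414*(-1/12293) - 7025*(-1/7590) = -16414/12293 + 1405/1518 = -7644787/18660774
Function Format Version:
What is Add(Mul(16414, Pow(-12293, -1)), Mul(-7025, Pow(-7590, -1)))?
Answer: Rational(-7644787, 18660774) ≈ -0.40967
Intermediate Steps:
Add(Mul(16414, Pow(-12293, -1)), Mul(-7025, Pow(-7590, -1))) = Add(Mul(16414, Rational(-1, 12293)), Mul(-7025, Rational(-1, 7590))) = Add(Rational(-16414, 12293), Rational(1405, 1518)) = Rational(-7644787, 18660774)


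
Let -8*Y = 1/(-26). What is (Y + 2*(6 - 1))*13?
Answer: 2081/16 ≈ 130.06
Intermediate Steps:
Y = 1/208 (Y = -⅛/(-26) = -⅛*(-1/26) = 1/208 ≈ 0.0048077)
(Y + 2*(6 - 1))*13 = (1/208 + 2*(6 - 1))*13 = (1/208 + 2*5)*13 = (1/208 + 10)*13 = (2081/208)*13 = 2081/16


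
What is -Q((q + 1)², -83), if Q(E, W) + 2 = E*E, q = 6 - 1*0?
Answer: -2399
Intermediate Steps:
q = 6 (q = 6 + 0 = 6)
Q(E, W) = -2 + E² (Q(E, W) = -2 + E*E = -2 + E²)
-Q((q + 1)², -83) = -(-2 + ((6 + 1)²)²) = -(-2 + (7²)²) = -(-2 + 49²) = -(-2 + 2401) = -1*2399 = -2399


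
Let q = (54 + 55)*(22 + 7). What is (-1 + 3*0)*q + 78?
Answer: -3083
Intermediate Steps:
q = 3161 (q = 109*29 = 3161)
(-1 + 3*0)*q + 78 = (-1 + 3*0)*3161 + 78 = (-1 + 0)*3161 + 78 = -1*3161 + 78 = -3161 + 78 = -3083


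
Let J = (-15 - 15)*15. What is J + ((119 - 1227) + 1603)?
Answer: 45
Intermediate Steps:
J = -450 (J = -30*15 = -450)
J + ((119 - 1227) + 1603) = -450 + ((119 - 1227) + 1603) = -450 + (-1108 + 1603) = -450 + 495 = 45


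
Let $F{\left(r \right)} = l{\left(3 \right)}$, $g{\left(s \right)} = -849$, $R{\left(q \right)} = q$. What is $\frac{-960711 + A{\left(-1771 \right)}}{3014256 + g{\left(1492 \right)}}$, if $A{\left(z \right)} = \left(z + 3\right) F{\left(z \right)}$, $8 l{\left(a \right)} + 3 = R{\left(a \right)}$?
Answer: $- \frac{320237}{1004469} \approx -0.31881$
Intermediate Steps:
$l{\left(a \right)} = - \frac{3}{8} + \frac{a}{8}$
$F{\left(r \right)} = 0$ ($F{\left(r \right)} = - \frac{3}{8} + \frac{1}{8} \cdot 3 = - \frac{3}{8} + \frac{3}{8} = 0$)
$A{\left(z \right)} = 0$ ($A{\left(z \right)} = \left(z + 3\right) 0 = \left(3 + z\right) 0 = 0$)
$\frac{-960711 + A{\left(-1771 \right)}}{3014256 + g{\left(1492 \right)}} = \frac{-960711 + 0}{3014256 - 849} = - \frac{960711}{3013407} = \left(-960711\right) \frac{1}{3013407} = - \frac{320237}{1004469}$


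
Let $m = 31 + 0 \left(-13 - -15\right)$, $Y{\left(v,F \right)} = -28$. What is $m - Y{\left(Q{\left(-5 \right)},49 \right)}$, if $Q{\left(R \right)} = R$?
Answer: $59$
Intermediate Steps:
$m = 31$ ($m = 31 + 0 \left(-13 + 15\right) = 31 + 0 \cdot 2 = 31 + 0 = 31$)
$m - Y{\left(Q{\left(-5 \right)},49 \right)} = 31 - -28 = 31 + 28 = 59$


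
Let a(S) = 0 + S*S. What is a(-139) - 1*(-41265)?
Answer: 60586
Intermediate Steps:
a(S) = S² (a(S) = 0 + S² = S²)
a(-139) - 1*(-41265) = (-139)² - 1*(-41265) = 19321 + 41265 = 60586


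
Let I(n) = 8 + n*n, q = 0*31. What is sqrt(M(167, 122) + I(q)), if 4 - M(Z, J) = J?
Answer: I*sqrt(110) ≈ 10.488*I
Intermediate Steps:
M(Z, J) = 4 - J
q = 0
I(n) = 8 + n**2
sqrt(M(167, 122) + I(q)) = sqrt((4 - 1*122) + (8 + 0**2)) = sqrt((4 - 122) + (8 + 0)) = sqrt(-118 + 8) = sqrt(-110) = I*sqrt(110)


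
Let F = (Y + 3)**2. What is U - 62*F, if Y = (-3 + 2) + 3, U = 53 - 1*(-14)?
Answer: -1483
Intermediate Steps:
U = 67 (U = 53 + 14 = 67)
Y = 2 (Y = -1 + 3 = 2)
F = 25 (F = (2 + 3)**2 = 5**2 = 25)
U - 62*F = 67 - 62*25 = 67 - 1550 = -1483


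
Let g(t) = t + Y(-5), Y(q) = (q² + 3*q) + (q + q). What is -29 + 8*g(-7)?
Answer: -85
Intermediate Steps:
Y(q) = q² + 5*q (Y(q) = (q² + 3*q) + 2*q = q² + 5*q)
g(t) = t (g(t) = t - 5*(5 - 5) = t - 5*0 = t + 0 = t)
-29 + 8*g(-7) = -29 + 8*(-7) = -29 - 56 = -85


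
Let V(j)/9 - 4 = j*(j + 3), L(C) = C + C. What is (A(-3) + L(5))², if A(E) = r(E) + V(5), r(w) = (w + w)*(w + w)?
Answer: 195364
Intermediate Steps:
r(w) = 4*w² (r(w) = (2*w)*(2*w) = 4*w²)
L(C) = 2*C
V(j) = 36 + 9*j*(3 + j) (V(j) = 36 + 9*(j*(j + 3)) = 36 + 9*(j*(3 + j)) = 36 + 9*j*(3 + j))
A(E) = 396 + 4*E² (A(E) = 4*E² + (36 + 9*5² + 27*5) = 4*E² + (36 + 9*25 + 135) = 4*E² + (36 + 225 + 135) = 4*E² + 396 = 396 + 4*E²)
(A(-3) + L(5))² = ((396 + 4*(-3)²) + 2*5)² = ((396 + 4*9) + 10)² = ((396 + 36) + 10)² = (432 + 10)² = 442² = 195364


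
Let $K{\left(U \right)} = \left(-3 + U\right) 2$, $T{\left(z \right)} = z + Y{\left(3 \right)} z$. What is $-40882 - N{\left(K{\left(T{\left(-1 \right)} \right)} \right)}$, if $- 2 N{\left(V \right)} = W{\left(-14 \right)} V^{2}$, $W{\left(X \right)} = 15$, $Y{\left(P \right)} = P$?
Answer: $-39412$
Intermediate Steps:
$T{\left(z \right)} = 4 z$ ($T{\left(z \right)} = z + 3 z = 4 z$)
$K{\left(U \right)} = -6 + 2 U$
$N{\left(V \right)} = - \frac{15 V^{2}}{2}$
$-40882 - N{\left(K{\left(T{\left(-1 \right)} \right)} \right)} = -40882 - - \frac{15 \left(-6 + 2 \cdot 4 \left(-1\right)\right)^{2}}{2} = -40882 - - \frac{15 \left(-6 + 2 \left(-4\right)\right)^{2}}{2} = -40882 - - \frac{15 \left(-6 - 8\right)^{2}}{2} = -40882 - - \frac{15 \left(-14\right)^{2}}{2} = -40882 - \left(- \frac{15}{2}\right) 196 = -40882 - -1470 = -40882 + 1470 = -39412$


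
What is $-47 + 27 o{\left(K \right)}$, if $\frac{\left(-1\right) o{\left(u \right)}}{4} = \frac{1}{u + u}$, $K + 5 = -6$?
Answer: $- \frac{463}{11} \approx -42.091$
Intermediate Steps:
$K = -11$ ($K = -5 - 6 = -11$)
$o{\left(u \right)} = - \frac{2}{u}$ ($o{\left(u \right)} = - \frac{4}{u + u} = - \frac{4}{2 u} = - 4 \frac{1}{2 u} = - \frac{2}{u}$)
$-47 + 27 o{\left(K \right)} = -47 + 27 \left(- \frac{2}{-11}\right) = -47 + 27 \left(\left(-2\right) \left(- \frac{1}{11}\right)\right) = -47 + 27 \cdot \frac{2}{11} = -47 + \frac{54}{11} = - \frac{463}{11}$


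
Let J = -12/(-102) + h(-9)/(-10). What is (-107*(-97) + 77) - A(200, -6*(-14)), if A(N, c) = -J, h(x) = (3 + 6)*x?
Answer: 1778917/170 ≈ 10464.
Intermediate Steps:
h(x) = 9*x
J = 1397/170 (J = -12/(-102) + (9*(-9))/(-10) = -12*(-1/102) - 81*(-⅒) = 2/17 + 81/10 = 1397/170 ≈ 8.2177)
A(N, c) = -1397/170 (A(N, c) = -1*1397/170 = -1397/170)
(-107*(-97) + 77) - A(200, -6*(-14)) = (-107*(-97) + 77) - 1*(-1397/170) = (10379 + 77) + 1397/170 = 10456 + 1397/170 = 1778917/170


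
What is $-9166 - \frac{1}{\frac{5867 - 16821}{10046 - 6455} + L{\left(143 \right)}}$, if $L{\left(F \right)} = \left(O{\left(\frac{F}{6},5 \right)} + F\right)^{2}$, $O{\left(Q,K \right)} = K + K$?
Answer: $- \frac{770409315581}{84050765} \approx -9166.0$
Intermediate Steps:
$O{\left(Q,K \right)} = 2 K$
$L{\left(F \right)} = \left(10 + F\right)^{2}$ ($L{\left(F \right)} = \left(2 \cdot 5 + F\right)^{2} = \left(10 + F\right)^{2}$)
$-9166 - \frac{1}{\frac{5867 - 16821}{10046 - 6455} + L{\left(143 \right)}} = -9166 - \frac{1}{\frac{5867 - 16821}{10046 - 6455} + \left(10 + 143\right)^{2}} = -9166 - \frac{1}{- \frac{10954}{3591} + 153^{2}} = -9166 - \frac{1}{\left(-10954\right) \frac{1}{3591} + 23409} = -9166 - \frac{1}{- \frac{10954}{3591} + 23409} = -9166 - \frac{1}{\frac{84050765}{3591}} = -9166 - \frac{3591}{84050765} = - \frac{770409315581}{84050765}$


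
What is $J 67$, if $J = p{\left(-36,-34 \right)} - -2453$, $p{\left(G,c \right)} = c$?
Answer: $162073$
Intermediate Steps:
$J = 2419$ ($J = -34 - -2453 = -34 + 2453 = 2419$)
$J 67 = 2419 \cdot 67 = 162073$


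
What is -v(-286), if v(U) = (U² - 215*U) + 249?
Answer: -143535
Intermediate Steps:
v(U) = 249 + U² - 215*U
-v(-286) = -(249 + (-286)² - 215*(-286)) = -(249 + 81796 + 61490) = -1*143535 = -143535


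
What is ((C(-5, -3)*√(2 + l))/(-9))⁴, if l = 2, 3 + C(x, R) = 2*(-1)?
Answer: 10000/6561 ≈ 1.5242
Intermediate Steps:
C(x, R) = -5 (C(x, R) = -3 + 2*(-1) = -3 - 2 = -5)
((C(-5, -3)*√(2 + l))/(-9))⁴ = (-5*√(2 + 2)/(-9))⁴ = (-5*√4*(-⅑))⁴ = (-5*2*(-⅑))⁴ = (-10*(-⅑))⁴ = (10/9)⁴ = 10000/6561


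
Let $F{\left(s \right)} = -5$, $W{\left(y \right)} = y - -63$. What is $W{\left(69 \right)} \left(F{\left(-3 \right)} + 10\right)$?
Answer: $660$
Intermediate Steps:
$W{\left(y \right)} = 63 + y$ ($W{\left(y \right)} = y + 63 = 63 + y$)
$W{\left(69 \right)} \left(F{\left(-3 \right)} + 10\right) = \left(63 + 69\right) \left(-5 + 10\right) = 132 \cdot 5 = 660$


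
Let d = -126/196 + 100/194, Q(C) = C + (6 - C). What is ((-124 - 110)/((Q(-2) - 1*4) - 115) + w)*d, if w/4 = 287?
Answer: -11241367/76727 ≈ -146.51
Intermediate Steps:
w = 1148 (w = 4*287 = 1148)
Q(C) = 6
d = -173/1358 (d = -126*1/196 + 100*(1/194) = -9/14 + 50/97 = -173/1358 ≈ -0.12739)
((-124 - 110)/((Q(-2) - 1*4) - 115) + w)*d = ((-124 - 110)/((6 - 1*4) - 115) + 1148)*(-173/1358) = (-234/((6 - 4) - 115) + 1148)*(-173/1358) = (-234/(2 - 115) + 1148)*(-173/1358) = (-234/(-113) + 1148)*(-173/1358) = (-234*(-1/113) + 1148)*(-173/1358) = (234/113 + 1148)*(-173/1358) = (129958/113)*(-173/1358) = -11241367/76727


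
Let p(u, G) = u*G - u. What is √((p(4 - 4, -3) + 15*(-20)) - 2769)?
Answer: 3*I*√341 ≈ 55.399*I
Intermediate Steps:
p(u, G) = -u + G*u (p(u, G) = G*u - u = -u + G*u)
√((p(4 - 4, -3) + 15*(-20)) - 2769) = √(((4 - 4)*(-1 - 3) + 15*(-20)) - 2769) = √((0*(-4) - 300) - 2769) = √((0 - 300) - 2769) = √(-300 - 2769) = √(-3069) = 3*I*√341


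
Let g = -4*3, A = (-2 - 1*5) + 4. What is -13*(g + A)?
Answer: 195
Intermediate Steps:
A = -3 (A = (-2 - 5) + 4 = -7 + 4 = -3)
g = -12
-13*(g + A) = -13*(-12 - 3) = -13*(-15) = 195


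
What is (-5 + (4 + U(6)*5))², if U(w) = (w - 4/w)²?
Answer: 1615441/81 ≈ 19944.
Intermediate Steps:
(-5 + (4 + U(6)*5))² = (-5 + (4 + ((-4 + 6²)²/6²)*5))² = (-5 + (4 + ((-4 + 36)²/36)*5))² = (-5 + (4 + ((1/36)*32²)*5))² = (-5 + (4 + ((1/36)*1024)*5))² = (-5 + (4 + (256/9)*5))² = (-5 + (4 + 1280/9))² = (-5 + 1316/9)² = (1271/9)² = 1615441/81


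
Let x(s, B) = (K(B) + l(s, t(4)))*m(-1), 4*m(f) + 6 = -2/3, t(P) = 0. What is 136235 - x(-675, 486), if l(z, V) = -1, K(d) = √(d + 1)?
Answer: 408700/3 + 5*√487/3 ≈ 1.3627e+5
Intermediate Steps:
K(d) = √(1 + d)
m(f) = -5/3 (m(f) = -3/2 + (-2/3)/4 = -3/2 + (-2*⅓)/4 = -3/2 + (¼)*(-⅔) = -3/2 - ⅙ = -5/3)
x(s, B) = 5/3 - 5*√(1 + B)/3 (x(s, B) = (√(1 + B) - 1)*(-5/3) = (-1 + √(1 + B))*(-5/3) = 5/3 - 5*√(1 + B)/3)
136235 - x(-675, 486) = 136235 - (5/3 - 5*√(1 + 486)/3) = 136235 - (5/3 - 5*√487/3) = 136235 + (-5/3 + 5*√487/3) = 408700/3 + 5*√487/3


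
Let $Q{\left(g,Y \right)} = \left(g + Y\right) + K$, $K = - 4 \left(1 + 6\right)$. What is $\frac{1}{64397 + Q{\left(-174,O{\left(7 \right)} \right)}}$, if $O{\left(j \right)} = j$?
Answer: $\frac{1}{64202} \approx 1.5576 \cdot 10^{-5}$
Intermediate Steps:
$K = -28$ ($K = \left(-4\right) 7 = -28$)
$Q{\left(g,Y \right)} = -28 + Y + g$ ($Q{\left(g,Y \right)} = \left(g + Y\right) - 28 = \left(Y + g\right) - 28 = -28 + Y + g$)
$\frac{1}{64397 + Q{\left(-174,O{\left(7 \right)} \right)}} = \frac{1}{64397 - 195} = \frac{1}{64202}$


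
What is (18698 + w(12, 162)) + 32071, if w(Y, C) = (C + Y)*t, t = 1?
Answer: 50943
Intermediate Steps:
w(Y, C) = C + Y (w(Y, C) = (C + Y)*1 = C + Y)
(18698 + w(12, 162)) + 32071 = (18698 + (162 + 12)) + 32071 = (18698 + 174) + 32071 = 18872 + 32071 = 50943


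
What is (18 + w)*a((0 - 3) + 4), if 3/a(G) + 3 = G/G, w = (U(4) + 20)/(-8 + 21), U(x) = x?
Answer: -387/13 ≈ -29.769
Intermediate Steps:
w = 24/13 (w = (4 + 20)/(-8 + 21) = 24/13 ≈ 1.8462)
a(G) = -3/2 (a(G) = 3/(-3 + G/G) = 3/(-3 + 1) = 3/(-2) = 3*(-1/2) = -3/2)
(18 + w)*a((0 - 3) + 4) = (18 + 24/13)*(-3/2) = (258/13)*(-3/2) = -387/13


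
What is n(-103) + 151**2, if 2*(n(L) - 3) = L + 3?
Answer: 22754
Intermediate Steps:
n(L) = 9/2 + L/2 (n(L) = 3 + (L + 3)/2 = 3 + (3 + L)/2 = 3 + (3/2 + L/2) = 9/2 + L/2)
n(-103) + 151**2 = (9/2 + (1/2)*(-103)) + 151**2 = (9/2 - 103/2) + 22801 = -47 + 22801 = 22754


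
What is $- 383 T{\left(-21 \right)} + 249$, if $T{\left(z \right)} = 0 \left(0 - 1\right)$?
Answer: $249$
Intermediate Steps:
$T{\left(z \right)} = 0$ ($T{\left(z \right)} = 0 \left(-1\right) = 0$)
$- 383 T{\left(-21 \right)} + 249 = \left(-383\right) 0 + 249 = 0 + 249 = 249$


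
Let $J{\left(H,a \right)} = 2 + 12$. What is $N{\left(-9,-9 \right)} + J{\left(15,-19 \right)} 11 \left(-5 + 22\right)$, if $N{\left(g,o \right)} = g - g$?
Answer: $2618$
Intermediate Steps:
$J{\left(H,a \right)} = 14$
$N{\left(g,o \right)} = 0$
$N{\left(-9,-9 \right)} + J{\left(15,-19 \right)} 11 \left(-5 + 22\right) = 0 + 14 \cdot 11 \left(-5 + 22\right) = 0 + 14 \cdot 11 \cdot 17 = 0 + 14 \cdot 187 = 0 + 2618 = 2618$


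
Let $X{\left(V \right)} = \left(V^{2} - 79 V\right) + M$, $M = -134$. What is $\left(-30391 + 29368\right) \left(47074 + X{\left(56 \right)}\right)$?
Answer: $-46701996$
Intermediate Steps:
$X{\left(V \right)} = -134 + V^{2} - 79 V$ ($X{\left(V \right)} = \left(V^{2} - 79 V\right) - 134 = -134 + V^{2} - 79 V$)
$\left(-30391 + 29368\right) \left(47074 + X{\left(56 \right)}\right) = \left(-30391 + 29368\right) \left(47074 - \left(4558 - 3136\right)\right) = - 1023 \left(47074 - 1422\right) = \left(-1023\right) 45652 = -46701996$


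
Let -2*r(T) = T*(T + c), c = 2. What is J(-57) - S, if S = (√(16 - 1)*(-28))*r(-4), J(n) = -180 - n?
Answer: -123 - 112*√15 ≈ -556.77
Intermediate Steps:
r(T) = -T*(2 + T)/2 (r(T) = -T*(T + 2)/2 = -T*(2 + T)/2)
S = 112*√15 (S = (√(16 - 1)*(-28))*(-½*(-4)*(2 - 4)) = (√15*(-28))*(-½*(-4)*(-2)) = -28*√15*(-4) = 112*√15 ≈ 433.77)
J(-57) - S = (-180 - 1*(-57)) - 112*√15 = (-180 + 57) - 112*√15 = -123 - 112*√15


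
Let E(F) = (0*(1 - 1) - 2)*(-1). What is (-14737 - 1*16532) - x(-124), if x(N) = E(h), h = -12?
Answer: -31271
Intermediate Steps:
E(F) = 2 (E(F) = (0*0 - 2)*(-1) = (0 - 2)*(-1) = -2*(-1) = 2)
x(N) = 2
(-14737 - 1*16532) - x(-124) = (-14737 - 1*16532) - 1*2 = (-14737 - 16532) - 2 = -31269 - 2 = -31271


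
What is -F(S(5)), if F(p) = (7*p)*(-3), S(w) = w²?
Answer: 525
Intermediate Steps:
F(p) = -21*p
-F(S(5)) = -(-21)*5² = -(-21)*25 = -1*(-525) = 525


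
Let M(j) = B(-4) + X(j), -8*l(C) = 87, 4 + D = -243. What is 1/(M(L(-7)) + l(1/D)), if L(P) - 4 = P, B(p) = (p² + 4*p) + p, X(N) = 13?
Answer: -8/15 ≈ -0.53333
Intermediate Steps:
D = -247 (D = -4 - 243 = -247)
l(C) = -87/8 (l(C) = -⅛*87 = -87/8)
B(p) = p² + 5*p
L(P) = 4 + P
M(j) = 9 (M(j) = -4*(5 - 4) + 13 = -4*1 + 13 = -4 + 13 = 9)
1/(M(L(-7)) + l(1/D)) = 1/(9 - 87/8) = 1/(-15/8) = -8/15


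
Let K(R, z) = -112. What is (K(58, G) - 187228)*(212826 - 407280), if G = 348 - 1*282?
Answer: 36429012360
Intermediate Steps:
G = 66 (G = 348 - 282 = 66)
(K(58, G) - 187228)*(212826 - 407280) = (-112 - 187228)*(212826 - 407280) = -187340*(-194454) = 36429012360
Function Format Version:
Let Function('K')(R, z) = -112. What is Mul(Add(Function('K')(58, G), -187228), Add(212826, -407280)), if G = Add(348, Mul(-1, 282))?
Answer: 36429012360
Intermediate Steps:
G = 66 (G = Add(348, -282) = 66)
Mul(Add(Function('K')(58, G), -187228), Add(212826, -407280)) = Mul(Add(-112, -187228), Add(212826, -407280)) = Mul(-187340, -194454) = 36429012360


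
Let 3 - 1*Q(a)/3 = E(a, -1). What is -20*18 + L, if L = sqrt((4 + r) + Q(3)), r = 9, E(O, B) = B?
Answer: -355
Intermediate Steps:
Q(a) = 12 (Q(a) = 9 - 3*(-1) = 9 + 3 = 12)
L = 5 (L = sqrt((4 + 9) + 12) = sqrt(13 + 12) = sqrt(25) = 5)
-20*18 + L = -20*18 + 5 = -360 + 5 = -355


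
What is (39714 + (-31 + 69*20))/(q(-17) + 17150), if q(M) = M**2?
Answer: 41063/17439 ≈ 2.3547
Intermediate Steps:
(39714 + (-31 + 69*20))/(q(-17) + 17150) = (39714 + (-31 + 69*20))/((-17)**2 + 17150) = (39714 + (-31 + 1380))/(289 + 17150) = (39714 + 1349)/17439 = 41063*(1/17439) = 41063/17439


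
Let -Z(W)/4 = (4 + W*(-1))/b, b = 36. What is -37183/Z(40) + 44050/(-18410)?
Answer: -68471523/7364 ≈ -9298.1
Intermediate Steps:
Z(W) = -4/9 + W/9 (Z(W) = -4*(4 + W*(-1))/36 = -4*(4 - W)/36 = -4*(1/9 - W/36) = -4/9 + W/9)
-37183/Z(40) + 44050/(-18410) = -37183/(-4/9 + (1/9)*40) + 44050/(-18410) = -37183/(-4/9 + 40/9) + 44050*(-1/18410) = -37183/4 - 4405/1841 = -68471523/7364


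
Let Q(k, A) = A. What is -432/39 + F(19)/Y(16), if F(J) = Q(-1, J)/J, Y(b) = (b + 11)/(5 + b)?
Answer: -1205/117 ≈ -10.299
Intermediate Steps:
Y(b) = (11 + b)/(5 + b)
F(J) = 1 (F(J) = J/J = 1)
-432/39 + F(19)/Y(16) = -432/39 + 1/((11 + 16)/(5 + 16)) = -432*1/39 + 1/(27/21) = -144/13 + 1/((1/21)*27) = -144/13 + 1/(9/7) = -144/13 + 1*(7/9) = -144/13 + 7/9 = -1205/117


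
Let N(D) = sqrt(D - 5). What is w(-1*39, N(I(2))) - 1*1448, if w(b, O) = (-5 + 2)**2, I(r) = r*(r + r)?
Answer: -1439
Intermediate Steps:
I(r) = 2*r**2 (I(r) = r*(2*r) = 2*r**2)
N(D) = sqrt(-5 + D)
w(b, O) = 9 (w(b, O) = (-3)**2 = 9)
w(-1*39, N(I(2))) - 1*1448 = 9 - 1*1448 = 9 - 1448 = -1439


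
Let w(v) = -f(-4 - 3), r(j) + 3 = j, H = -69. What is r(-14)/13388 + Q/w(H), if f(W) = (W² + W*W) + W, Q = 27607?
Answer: -369604063/1218308 ≈ -303.38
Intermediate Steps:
f(W) = W + 2*W² (f(W) = (W² + W²) + W = 2*W² + W = W + 2*W²)
r(j) = -3 + j
w(v) = -91 (w(v) = -(-4 - 3)*(1 + 2*(-4 - 3)) = -(-7)*(1 + 2*(-7)) = -(-7)*(1 - 14) = -(-7)*(-13) = -1*91 = -91)
r(-14)/13388 + Q/w(H) = (-3 - 14)/13388 + 27607/(-91) = -17*1/13388 + 27607*(-1/91) = -17/13388 - 27607/91 = -369604063/1218308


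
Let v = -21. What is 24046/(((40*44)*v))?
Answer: -1093/1680 ≈ -0.65059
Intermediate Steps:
24046/(((40*44)*v)) = 24046/(((40*44)*(-21))) = 24046/((1760*(-21))) = 24046/(-36960) = 24046*(-1/36960) = -1093/1680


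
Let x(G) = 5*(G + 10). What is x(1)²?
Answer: 3025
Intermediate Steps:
x(G) = 50 + 5*G (x(G) = 5*(10 + G) = 50 + 5*G)
x(1)² = (50 + 5*1)² = (50 + 5)² = 55² = 3025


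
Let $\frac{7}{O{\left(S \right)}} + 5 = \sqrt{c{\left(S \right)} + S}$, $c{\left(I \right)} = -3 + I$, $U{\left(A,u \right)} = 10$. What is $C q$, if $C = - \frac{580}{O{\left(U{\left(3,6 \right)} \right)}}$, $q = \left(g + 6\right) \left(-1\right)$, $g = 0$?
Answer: $- \frac{17400}{7} + \frac{3480 \sqrt{17}}{7} \approx -435.94$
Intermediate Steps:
$O{\left(S \right)} = \frac{7}{-5 + \sqrt{-3 + 2 S}}$ ($O{\left(S \right)} = \frac{7}{-5 + \sqrt{\left(-3 + S\right) + S}} = \frac{7}{-5 + \sqrt{-3 + 2 S}}$)
$q = -6$ ($q = \left(0 + 6\right) \left(-1\right) = 6 \left(-1\right) = -6$)
$C = \frac{2900}{7} - \frac{580 \sqrt{17}}{7}$ ($C = - \frac{580}{7 \frac{1}{-5 + \sqrt{-3 + 2 \cdot 10}}} = - \frac{580}{7 \frac{1}{-5 + \sqrt{-3 + 20}}} = - \frac{580}{7 \frac{1}{-5 + \sqrt{17}}} = - 580 \left(- \frac{5}{7} + \frac{\sqrt{17}}{7}\right) = \frac{2900}{7} - \frac{580 \sqrt{17}}{7} \approx 72.657$)
$C q = \left(\frac{2900}{7} - \frac{580 \sqrt{17}}{7}\right) \left(-6\right) = - \frac{17400}{7} + \frac{3480 \sqrt{17}}{7}$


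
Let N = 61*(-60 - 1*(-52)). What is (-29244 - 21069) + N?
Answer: -50801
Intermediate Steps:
N = -488 (N = 61*(-60 + 52) = 61*(-8) = -488)
(-29244 - 21069) + N = (-29244 - 21069) - 488 = -50313 - 488 = -50801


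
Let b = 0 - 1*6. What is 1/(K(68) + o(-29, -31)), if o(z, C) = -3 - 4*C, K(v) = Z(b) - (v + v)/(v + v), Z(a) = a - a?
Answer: 1/120 ≈ 0.0083333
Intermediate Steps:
b = -6 (b = 0 - 6 = -6)
Z(a) = 0
K(v) = -1 (K(v) = 0 - (v + v)/(v + v) = 0 - 2*v/(2*v) = 0 - 2*v*1/(2*v) = 0 - 1*1 = 0 - 1 = -1)
1/(K(68) + o(-29, -31)) = 1/(-1 + (-3 - 4*(-31))) = 1/(-1 + (-3 + 124)) = 1/(-1 + 121) = 1/120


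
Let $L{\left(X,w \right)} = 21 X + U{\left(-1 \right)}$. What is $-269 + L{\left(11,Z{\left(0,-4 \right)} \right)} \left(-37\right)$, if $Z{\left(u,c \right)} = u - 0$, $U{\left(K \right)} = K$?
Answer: $-8779$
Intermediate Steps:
$Z{\left(u,c \right)} = u$ ($Z{\left(u,c \right)} = u + 0 = u$)
$L{\left(X,w \right)} = -1 + 21 X$ ($L{\left(X,w \right)} = 21 X - 1 = -1 + 21 X$)
$-269 + L{\left(11,Z{\left(0,-4 \right)} \right)} \left(-37\right) = -269 + \left(-1 + 21 \cdot 11\right) \left(-37\right) = -269 + \left(-1 + 231\right) \left(-37\right) = -269 + 230 \left(-37\right) = -269 - 8510 = -8779$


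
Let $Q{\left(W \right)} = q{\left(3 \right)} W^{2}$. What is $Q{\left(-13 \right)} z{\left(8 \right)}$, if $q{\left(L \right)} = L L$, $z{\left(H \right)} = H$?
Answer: $12168$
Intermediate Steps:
$q{\left(L \right)} = L^{2}$
$Q{\left(W \right)} = 9 W^{2}$ ($Q{\left(W \right)} = 3^{2} W^{2} = 9 W^{2}$)
$Q{\left(-13 \right)} z{\left(8 \right)} = 9 \left(-13\right)^{2} \cdot 8 = 9 \cdot 169 \cdot 8 = 1521 \cdot 8 = 12168$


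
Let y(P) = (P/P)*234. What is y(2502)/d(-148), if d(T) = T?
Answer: -117/74 ≈ -1.5811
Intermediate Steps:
y(P) = 234 (y(P) = 1*234 = 234)
y(2502)/d(-148) = 234/(-148) = 234*(-1/148) = -117/74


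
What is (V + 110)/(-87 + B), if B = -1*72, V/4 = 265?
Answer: -390/53 ≈ -7.3585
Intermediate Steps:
V = 1060 (V = 4*265 = 1060)
B = -72
(V + 110)/(-87 + B) = (1060 + 110)/(-87 - 72) = 1170/(-159) = -1/159*1170 = -390/53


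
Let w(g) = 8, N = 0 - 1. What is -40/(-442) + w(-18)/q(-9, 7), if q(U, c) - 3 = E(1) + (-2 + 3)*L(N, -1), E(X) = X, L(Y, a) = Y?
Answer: 1828/663 ≈ 2.7572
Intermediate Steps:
N = -1
q(U, c) = 3 (q(U, c) = 3 + (1 + (-2 + 3)*(-1)) = 3 + (1 + 1*(-1)) = 3 + (1 - 1) = 3 + 0 = 3)
-40/(-442) + w(-18)/q(-9, 7) = -40/(-442) + 8/3 = -40*(-1/442) + 8*(1/3) = 20/221 + 8/3 = 1828/663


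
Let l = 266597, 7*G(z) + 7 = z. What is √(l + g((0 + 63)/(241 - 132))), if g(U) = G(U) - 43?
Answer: 3*√351879686/109 ≈ 516.29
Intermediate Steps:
G(z) = -1 + z/7
g(U) = -44 + U/7 (g(U) = (-1 + U/7) - 43 = -44 + U/7)
√(l + g((0 + 63)/(241 - 132))) = √(266597 + (-44 + ((0 + 63)/(241 - 132))/7)) = √(266597 + (-44 + (63/109)/7)) = √(266597 + (-44 + (63*(1/109))/7)) = √(266597 + (-44 + (⅐)*(63/109))) = √(266597 + (-44 + 9/109)) = √(266597 - 4787/109) = √(29054286/109) = 3*√351879686/109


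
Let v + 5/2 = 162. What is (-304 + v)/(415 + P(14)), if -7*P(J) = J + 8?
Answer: -2023/5766 ≈ -0.35085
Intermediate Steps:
v = 319/2 (v = -5/2 + 162 = 319/2 ≈ 159.50)
P(J) = -8/7 - J/7 (P(J) = -(J + 8)/7 = -(8 + J)/7 = -8/7 - J/7)
(-304 + v)/(415 + P(14)) = (-304 + 319/2)/(415 + (-8/7 - ⅐*14)) = -289/(2*(415 + (-8/7 - 2))) = -289/(2*(415 - 22/7)) = -289/(2*2883/7) = -289/2*7/2883 = -2023/5766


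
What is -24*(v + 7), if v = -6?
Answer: -24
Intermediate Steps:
-24*(v + 7) = -24*(-6 + 7) = -24*1 = -24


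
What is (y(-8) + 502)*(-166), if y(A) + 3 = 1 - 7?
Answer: -81838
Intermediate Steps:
y(A) = -9 (y(A) = -3 + (1 - 7) = -3 - 6 = -9)
(y(-8) + 502)*(-166) = (-9 + 502)*(-166) = 493*(-166) = -81838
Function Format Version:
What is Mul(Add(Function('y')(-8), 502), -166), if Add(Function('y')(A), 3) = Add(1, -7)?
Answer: -81838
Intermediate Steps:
Function('y')(A) = -9 (Function('y')(A) = Add(-3, Add(1, -7)) = Add(-3, -6) = -9)
Mul(Add(Function('y')(-8), 502), -166) = Mul(Add(-9, 502), -166) = Mul(493, -166) = -81838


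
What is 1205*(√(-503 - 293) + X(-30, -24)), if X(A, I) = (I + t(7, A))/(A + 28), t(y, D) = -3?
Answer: 32535/2 + 2410*I*√199 ≈ 16268.0 + 33997.0*I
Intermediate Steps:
X(A, I) = (-3 + I)/(28 + A) (X(A, I) = (I - 3)/(A + 28) = (-3 + I)/(28 + A))
1205*(√(-503 - 293) + X(-30, -24)) = 1205*(√(-503 - 293) + (-3 - 24)/(28 - 30)) = 1205*(√(-796) - 27/(-2)) = 1205*(2*I*√199 - ½*(-27)) = 1205*(2*I*√199 + 27/2) = 1205*(27/2 + 2*I*√199) = 32535/2 + 2410*I*√199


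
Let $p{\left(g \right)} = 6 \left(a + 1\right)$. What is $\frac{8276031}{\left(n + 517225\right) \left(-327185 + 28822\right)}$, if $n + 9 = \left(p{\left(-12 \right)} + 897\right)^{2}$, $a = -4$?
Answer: $- \frac{8276031}{384845604091} \approx -2.1505 \cdot 10^{-5}$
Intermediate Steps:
$p{\left(g \right)} = -18$ ($p{\left(g \right)} = 6 \left(-4 + 1\right) = 6 \left(-3\right) = -18$)
$n = 772632$ ($n = -9 + \left(-18 + 897\right)^{2} = -9 + 879^{2} = -9 + 772641 = 772632$)
$\frac{8276031}{\left(n + 517225\right) \left(-327185 + 28822\right)} = \frac{8276031}{\left(772632 + 517225\right) \left(-327185 + 28822\right)} = \frac{8276031}{1289857 \left(-298363\right)} = \frac{8276031}{-384845604091} = 8276031 \left(- \frac{1}{384845604091}\right) = - \frac{8276031}{384845604091}$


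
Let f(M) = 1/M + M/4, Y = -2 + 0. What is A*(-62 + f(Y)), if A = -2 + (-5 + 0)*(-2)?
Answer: -504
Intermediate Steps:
Y = -2
A = 8 (A = -2 - 5*(-2) = -2 + 10 = 8)
f(M) = 1/M + M/4 (f(M) = 1/M + M*(¼) = 1/M + M/4)
A*(-62 + f(Y)) = 8*(-62 + (1/(-2) + (¼)*(-2))) = 8*(-62 + (-½ - ½)) = 8*(-62 - 1) = 8*(-63) = -504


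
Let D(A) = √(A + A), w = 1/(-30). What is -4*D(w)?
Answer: -4*I*√15/15 ≈ -1.0328*I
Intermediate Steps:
w = -1/30 ≈ -0.033333
D(A) = √2*√A (D(A) = √(2*A) = √2*√A)
-4*D(w) = -4*√2*√(-1/30) = -4*√2*I*√30/30 = -4*I*√15/15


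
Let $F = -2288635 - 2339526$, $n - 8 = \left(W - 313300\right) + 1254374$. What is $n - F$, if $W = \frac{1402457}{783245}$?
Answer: $\frac{4362083135992}{783245} \approx 5.5692 \cdot 10^{6}$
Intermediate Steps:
$W = \frac{1402457}{783245}$ ($W = 1402457 \cdot \frac{1}{783245} = \frac{1402457}{783245} \approx 1.7906$)
$n = \frac{737099173547}{783245}$ ($n = 8 + \left(\left(\frac{1402457}{783245} - 313300\right) + 1254374\right) = 8 + \left(- \frac{245389256043}{783245} + 1254374\right) = 8 + \frac{737092907587}{783245} = \frac{737099173547}{783245} \approx 9.4108 \cdot 10^{5}$)
$F = -4628161$
$n - F = \frac{737099173547}{783245} - -4628161 = \frac{737099173547}{783245} + 4628161 = \frac{4362083135992}{783245}$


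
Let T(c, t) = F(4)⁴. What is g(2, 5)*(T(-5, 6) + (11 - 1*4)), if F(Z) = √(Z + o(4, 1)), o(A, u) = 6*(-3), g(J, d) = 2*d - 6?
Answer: 812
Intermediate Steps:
g(J, d) = -6 + 2*d
o(A, u) = -18
F(Z) = √(-18 + Z) (F(Z) = √(Z - 18) = √(-18 + Z))
T(c, t) = 196 (T(c, t) = (√(-18 + 4))⁴ = (√(-14))⁴ = (I*√14)⁴ = 196)
g(2, 5)*(T(-5, 6) + (11 - 1*4)) = (-6 + 2*5)*(196 + (11 - 1*4)) = (-6 + 10)*(196 + (11 - 4)) = 4*(196 + 7) = 4*203 = 812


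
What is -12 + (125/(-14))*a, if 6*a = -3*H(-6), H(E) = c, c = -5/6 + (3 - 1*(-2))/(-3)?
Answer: -1297/56 ≈ -23.161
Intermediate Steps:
c = -5/2 (c = -5*⅙ + (3 + 2)*(-⅓) = -⅚ + 5*(-⅓) = -⅚ - 5/3 = -5/2 ≈ -2.5000)
H(E) = -5/2
a = 5/4 (a = (-3*(-5/2))/6 = (⅙)*(15/2) = 5/4 ≈ 1.2500)
-12 + (125/(-14))*a = -12 + (125/(-14))*(5/4) = -12 + (125*(-1/14))*(5/4) = -12 - 125/14*5/4 = -12 - 625/56 = -1297/56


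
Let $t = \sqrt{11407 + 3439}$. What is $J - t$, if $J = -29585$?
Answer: $-29585 - \sqrt{14846} \approx -29707.0$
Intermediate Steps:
$t = \sqrt{14846} \approx 121.84$
$J - t = -29585 - \sqrt{14846}$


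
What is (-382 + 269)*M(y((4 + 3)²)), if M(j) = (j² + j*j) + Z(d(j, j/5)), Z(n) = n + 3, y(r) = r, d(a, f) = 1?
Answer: -543078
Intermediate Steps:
Z(n) = 3 + n
M(j) = 4 + 2*j² (M(j) = (j² + j*j) + (3 + 1) = (j² + j²) + 4 = 2*j² + 4 = 4 + 2*j²)
(-382 + 269)*M(y((4 + 3)²)) = (-382 + 269)*(4 + 2*((4 + 3)²)²) = -113*(4 + 2*(7²)²) = -113*(4 + 2*49²) = -113*(4 + 2*2401) = -113*(4 + 4802) = -113*4806 = -543078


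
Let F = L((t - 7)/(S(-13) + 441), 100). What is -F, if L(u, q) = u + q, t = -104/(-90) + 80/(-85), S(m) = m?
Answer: -32736809/327420 ≈ -99.984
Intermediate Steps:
t = 164/765 (t = -104*(-1/90) + 80*(-1/85) = 52/45 - 16/17 = 164/765 ≈ 0.21438)
L(u, q) = q + u
F = 32736809/327420 (F = 100 + (164/765 - 7)/(-13 + 441) = 100 - 5191/765/428 = 100 - 5191/765*1/428 = 100 - 5191/327420 = 32736809/327420 ≈ 99.984)
-F = -1*32736809/327420 = -32736809/327420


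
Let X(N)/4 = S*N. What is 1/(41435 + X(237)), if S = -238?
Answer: -1/184189 ≈ -5.4292e-6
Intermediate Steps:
X(N) = -952*N (X(N) = 4*(-238*N) = -952*N)
1/(41435 + X(237)) = 1/(41435 - 952*237) = 1/(41435 - 225624) = 1/(-184189) = -1/184189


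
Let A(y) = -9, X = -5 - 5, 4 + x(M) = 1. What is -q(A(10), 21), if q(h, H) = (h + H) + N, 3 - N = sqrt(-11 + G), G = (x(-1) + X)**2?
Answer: -15 + sqrt(158) ≈ -2.4302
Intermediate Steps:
x(M) = -3 (x(M) = -4 + 1 = -3)
X = -10
G = 169 (G = (-3 - 10)**2 = (-13)**2 = 169)
N = 3 - sqrt(158) (N = 3 - sqrt(-11 + 169) = 3 - sqrt(158) ≈ -9.5698)
q(h, H) = 3 + H + h - sqrt(158) (q(h, H) = (h + H) + (3 - sqrt(158)) = (H + h) + (3 - sqrt(158)) = 3 + H + h - sqrt(158))
-q(A(10), 21) = -(3 + 21 - 9 - sqrt(158)) = -(15 - sqrt(158)) = -15 + sqrt(158)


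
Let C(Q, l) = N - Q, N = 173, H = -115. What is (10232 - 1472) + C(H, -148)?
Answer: 9048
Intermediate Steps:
C(Q, l) = 173 - Q
(10232 - 1472) + C(H, -148) = (10232 - 1472) + (173 - 1*(-115)) = 8760 + (173 + 115) = 8760 + 288 = 9048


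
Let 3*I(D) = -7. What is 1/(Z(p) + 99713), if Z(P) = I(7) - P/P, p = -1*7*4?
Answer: 3/299129 ≈ 1.0029e-5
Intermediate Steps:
I(D) = -7/3 (I(D) = (⅓)*(-7) = -7/3)
p = -28 (p = -7*4 = -28)
Z(P) = -10/3 (Z(P) = -7/3 - P/P = -7/3 - 1*1 = -7/3 - 1 = -10/3)
1/(Z(p) + 99713) = 1/(-10/3 + 99713) = 1/(299129/3) = 3/299129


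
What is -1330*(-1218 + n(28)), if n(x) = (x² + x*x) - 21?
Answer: -437570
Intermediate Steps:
n(x) = -21 + 2*x² (n(x) = (x² + x²) - 21 = 2*x² - 21 = -21 + 2*x²)
-1330*(-1218 + n(28)) = -1330*(-1218 + (-21 + 2*28²)) = -1330*(-1218 + (-21 + 2*784)) = -1330*(-1218 + (-21 + 1568)) = -1330*(-1218 + 1547) = -1330*329 = -437570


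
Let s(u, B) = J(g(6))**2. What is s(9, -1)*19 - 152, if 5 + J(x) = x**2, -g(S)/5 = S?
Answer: 15219323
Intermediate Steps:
g(S) = -5*S
J(x) = -5 + x**2
s(u, B) = 801025 (s(u, B) = (-5 + (-5*6)**2)**2 = (-5 + (-30)**2)**2 = (-5 + 900)**2 = 895**2 = 801025)
s(9, -1)*19 - 152 = 801025*19 - 152 = 15219475 - 152 = 15219323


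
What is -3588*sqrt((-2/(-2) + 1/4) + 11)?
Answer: -12558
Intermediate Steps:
-3588*sqrt((-2/(-2) + 1/4) + 11) = -3588*sqrt((-2*(-1/2) + 1*(1/4)) + 11) = -3588*sqrt((1 + 1/4) + 11) = -3588*sqrt(5/4 + 11) = -3588*sqrt(49/4) = -3588*7/2 = -12558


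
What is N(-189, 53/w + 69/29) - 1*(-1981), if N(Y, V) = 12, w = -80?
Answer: 1993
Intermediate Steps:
N(-189, 53/w + 69/29) - 1*(-1981) = 12 - 1*(-1981) = 12 + 1981 = 1993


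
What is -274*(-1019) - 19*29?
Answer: 278655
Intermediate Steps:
-274*(-1019) - 19*29 = 279206 - 551 = 278655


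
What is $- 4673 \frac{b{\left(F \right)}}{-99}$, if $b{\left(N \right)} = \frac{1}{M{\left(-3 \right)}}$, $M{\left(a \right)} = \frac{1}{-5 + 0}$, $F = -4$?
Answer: $- \frac{23365}{99} \approx -236.01$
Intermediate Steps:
$M{\left(a \right)} = - \frac{1}{5}$ ($M{\left(a \right)} = \frac{1}{-5} = - \frac{1}{5}$)
$b{\left(N \right)} = -5$ ($b{\left(N \right)} = \frac{1}{- \frac{1}{5}} = -5$)
$- 4673 \frac{b{\left(F \right)}}{-99} = - 4673 \left(- \frac{5}{-99}\right) = - 4673 \left(\left(-5\right) \left(- \frac{1}{99}\right)\right) = \left(-4673\right) \frac{5}{99} = - \frac{23365}{99}$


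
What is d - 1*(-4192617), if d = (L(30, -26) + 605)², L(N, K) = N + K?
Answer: 4563498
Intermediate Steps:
L(N, K) = K + N
d = 370881 (d = ((-26 + 30) + 605)² = (4 + 605)² = 609² = 370881)
d - 1*(-4192617) = 370881 - 1*(-4192617) = 370881 + 4192617 = 4563498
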